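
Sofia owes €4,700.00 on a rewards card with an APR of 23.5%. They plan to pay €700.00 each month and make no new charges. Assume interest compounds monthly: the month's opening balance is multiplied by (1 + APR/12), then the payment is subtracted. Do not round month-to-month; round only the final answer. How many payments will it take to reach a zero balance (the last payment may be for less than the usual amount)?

8 payments

Monthly rate r = 23.5%/12 = 1.95833% = 0.0195833.
Recurrence: B ← B·(1+r) − €700.00.
Month 1: interest €92.04; balance after payment €4,092.04.
Month 2: interest €80.14; balance after payment €3,472.18.
Closed form: n = −ln(1 − rB₀/P)/ln(1+r) = −ln(0.86851)/ln(1.01958) ≈ 7.269, so the balance reaches zero during payment 8.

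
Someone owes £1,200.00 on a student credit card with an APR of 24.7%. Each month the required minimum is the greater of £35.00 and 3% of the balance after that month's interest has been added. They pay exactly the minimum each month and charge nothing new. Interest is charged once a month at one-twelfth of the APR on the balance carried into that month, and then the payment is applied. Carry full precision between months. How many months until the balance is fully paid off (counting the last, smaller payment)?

Monthly rate r = 24.7%/12 = 2.05833% = 0.0205833.
While 3% of the post-interest balance exceeds £35.00, each month B ← (B·(1+r))·(1 − 0.03), i.e. B shrinks by the factor (1+r)·0.97 = 0.98997.
This holds for months 1–5. Entering month 6 the balance is £1,140.99; 3% of the post-interest balance is now below £35.00, so the flat £35.00 minimum applies from here.
From month 6 a fixed £35.00 at rate r clears £1,140.99 in 55 more payments. Total: 5 + 55 = 60 months.

60 months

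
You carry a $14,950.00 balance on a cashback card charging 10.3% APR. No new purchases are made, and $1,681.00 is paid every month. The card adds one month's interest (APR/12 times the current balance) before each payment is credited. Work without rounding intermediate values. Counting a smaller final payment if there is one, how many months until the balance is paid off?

Monthly rate r = 10.3%/12 = 0.858333% = 0.00858333.
Recurrence: B ← B·(1+r) − $1,681.00.
Month 1: interest $128.32; balance after payment $13,397.32.
Month 2: interest $114.99; balance after payment $11,831.31.
Closed form: n = −ln(1 − rB₀/P)/ln(1+r) = −ln(0.92366)/ln(1.00858) ≈ 9.291, so the balance reaches zero during payment 10.

10 payments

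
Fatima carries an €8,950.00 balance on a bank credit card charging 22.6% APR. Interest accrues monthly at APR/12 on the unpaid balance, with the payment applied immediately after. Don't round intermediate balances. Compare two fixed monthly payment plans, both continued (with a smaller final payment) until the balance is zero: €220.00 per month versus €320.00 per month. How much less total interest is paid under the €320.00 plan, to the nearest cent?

Monthly rate r = 22.6%/12 = 1.88333% = 0.0188333.
At €220.00/mo: n = ⌈−ln(1 − rB₀/P)/ln(1+r)⌉ = 78 payments (last €194.75); total interest = total paid − €8,950.00 = €8,184.75.
At €320.00/mo: 41 payments (last €31.01); total interest €3,881.01.
Interest saved = €8,184.75 − €3,881.01 = €4,303.74.

€4,303.74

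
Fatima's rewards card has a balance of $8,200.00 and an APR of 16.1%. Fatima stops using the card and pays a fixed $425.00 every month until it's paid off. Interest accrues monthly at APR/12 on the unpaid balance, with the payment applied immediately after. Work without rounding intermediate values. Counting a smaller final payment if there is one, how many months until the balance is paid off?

Monthly rate r = 16.1%/12 = 1.34167% = 0.0134167.
Recurrence: B ← B·(1+r) − $425.00.
Month 1: interest $110.02; balance after payment $7,885.02.
Month 2: interest $105.79; balance after payment $7,565.81.
Closed form: n = −ln(1 − rB₀/P)/ln(1+r) = −ln(0.74114)/ln(1.01342) ≈ 22.478, so the balance reaches zero during payment 23.

23 months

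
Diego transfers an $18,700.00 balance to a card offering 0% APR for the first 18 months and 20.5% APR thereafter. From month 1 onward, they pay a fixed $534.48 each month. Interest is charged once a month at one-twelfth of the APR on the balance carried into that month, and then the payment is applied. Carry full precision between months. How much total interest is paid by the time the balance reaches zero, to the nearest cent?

Promo months 1–18 at r₀ = 0%/12 = 0; months 19+ at r₁ = 20.5%/12 = 0.0170833.
After month 18 (no interest yet): B = $18,700.00 − 18·$534.48 = $9,079.36.
Then at r₁ with $534.48/mo: n₂ = −ln(1 − r₁·B/P)/ln(1+r₁) ≈ 20.24 → 21 more payments.
Total paid = 38·$534.48 + $126.71 = $20,436.95; interest = $20,436.95 − $18,700.00 = $1,736.95.

$1,736.95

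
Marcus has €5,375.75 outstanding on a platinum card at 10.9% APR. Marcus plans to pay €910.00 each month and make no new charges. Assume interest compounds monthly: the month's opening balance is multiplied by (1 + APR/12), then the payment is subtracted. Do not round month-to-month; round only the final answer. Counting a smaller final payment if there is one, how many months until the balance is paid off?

7 months

Monthly rate r = 10.9%/12 = 0.908333% = 0.00908333.
Recurrence: B ← B·(1+r) − €910.00.
Month 1: interest €48.83; balance after payment €4,514.58.
Month 2: interest €41.01; balance after payment €3,645.59.
Closed form: n = −ln(1 − rB₀/P)/ln(1+r) = −ln(0.94634)/ln(1.00908) ≈ 6.099, so the balance reaches zero during payment 7.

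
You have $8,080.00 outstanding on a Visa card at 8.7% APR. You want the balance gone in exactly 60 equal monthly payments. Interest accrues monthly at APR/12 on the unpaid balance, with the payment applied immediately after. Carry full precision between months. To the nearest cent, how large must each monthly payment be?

$166.55

Monthly rate r = 8.7%/12 = 0.725% = 0.00725.
Level-payment amortization: P = B₀·r / (1 − (1+r)^(−n)) = 8080.00·0.00725 / (1 − 1.00725^(−60)).
Denominator 1 − (1+r)^(−60) = 0.351718787.
P = 58.58 / 0.351718787 ≈ 166.55.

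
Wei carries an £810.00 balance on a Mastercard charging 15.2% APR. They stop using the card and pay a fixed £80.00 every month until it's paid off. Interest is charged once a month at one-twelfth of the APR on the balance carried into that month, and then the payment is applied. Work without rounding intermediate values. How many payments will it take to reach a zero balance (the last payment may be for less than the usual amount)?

Monthly rate r = 15.2%/12 = 1.26667% = 0.0126667.
Recurrence: B ← B·(1+r) − £80.00.
Month 1: interest £10.26; balance after payment £740.26.
Month 2: interest £9.38; balance after payment £669.64.
Closed form: n = −ln(1 − rB₀/P)/ln(1+r) = −ln(0.87175)/ln(1.01267) ≈ 10.904, so the balance reaches zero during payment 11.

11 payments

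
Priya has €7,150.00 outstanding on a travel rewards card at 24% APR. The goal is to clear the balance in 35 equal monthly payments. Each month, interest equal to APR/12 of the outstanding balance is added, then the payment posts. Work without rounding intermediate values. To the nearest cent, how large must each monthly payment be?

Monthly rate r = 24%/12 = 2% = 0.02.
Level-payment amortization: P = B₀·r / (1 − (1+r)^(−n)) = 7150.00·0.02 / (1 − 1.02^(−35)).
Denominator 1 − (1+r)^(−35) = 0.499972387.
P = 143 / 0.499972387 ≈ 286.02.

€286.02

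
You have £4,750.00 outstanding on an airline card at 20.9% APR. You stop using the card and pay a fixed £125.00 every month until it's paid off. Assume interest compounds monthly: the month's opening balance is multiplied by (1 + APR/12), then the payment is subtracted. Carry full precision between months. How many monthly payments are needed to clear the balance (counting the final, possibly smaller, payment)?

Monthly rate r = 20.9%/12 = 1.74167% = 0.0174167.
Recurrence: B ← B·(1+r) − £125.00.
Month 1: interest £82.73; balance after payment £4,707.73.
Month 2: interest £81.99; balance after payment £4,664.72.
Closed form: n = −ln(1 − rB₀/P)/ln(1+r) = −ln(0.33817)/ln(1.01742) ≈ 62.792, so the balance reaches zero during payment 63.

63 months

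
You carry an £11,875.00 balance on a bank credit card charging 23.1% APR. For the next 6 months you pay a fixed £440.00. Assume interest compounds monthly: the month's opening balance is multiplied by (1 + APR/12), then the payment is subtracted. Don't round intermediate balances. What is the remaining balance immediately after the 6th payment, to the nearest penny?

£10,543.93

Monthly rate r = 23.1%/12 = 1.925% = 0.01925.
Each month: B ← B·(1+r) − £440.00.
Month 1: interest £228.59; balance after payment £11,663.59.
Month 2: interest £224.52; balance after payment £11,448.12.
Month 3: interest £220.38; balance after payment £11,228.49.
Month 4: interest £216.15; balance after payment £11,004.64.
Month 5: interest £211.84; balance after payment £10,776.48.
Month 6: interest £207.45; balance after payment £10,543.93.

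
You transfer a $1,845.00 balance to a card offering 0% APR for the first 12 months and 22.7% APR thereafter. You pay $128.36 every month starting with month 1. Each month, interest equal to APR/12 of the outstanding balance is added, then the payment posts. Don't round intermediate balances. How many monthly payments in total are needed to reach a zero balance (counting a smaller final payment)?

Promo months 1–12 at r₀ = 0%/12 = 0; months 13+ at r₁ = 22.7%/12 = 0.0189167.
After month 12 (no interest yet): B = $1,845.00 − 12·$128.36 = $304.68.
Then at r₁ with $128.36/mo: n₂ = −ln(1 − r₁·B/P)/ln(1+r₁) ≈ 2.45 → 3 more payments.

15 months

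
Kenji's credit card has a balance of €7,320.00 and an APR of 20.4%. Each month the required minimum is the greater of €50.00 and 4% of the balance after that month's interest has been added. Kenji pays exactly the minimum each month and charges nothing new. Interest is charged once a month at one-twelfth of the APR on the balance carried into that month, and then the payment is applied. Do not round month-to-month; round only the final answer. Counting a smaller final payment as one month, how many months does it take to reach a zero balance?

Monthly rate r = 20.4%/12 = 1.7% = 0.017.
While 4% of the post-interest balance exceeds €50.00, each month B ← (B·(1+r))·(1 − 0.04), i.e. B shrinks by the factor (1+r)·0.96 = 0.97632.
This holds for months 1–75. Entering month 76 the balance is €1,213.18; 4% of the post-interest balance is now below €50.00, so the flat €50.00 minimum applies from here.
From month 76 a fixed €50.00 at rate r clears €1,213.18 in 32 more payments. Total: 75 + 32 = 107 months.

107 months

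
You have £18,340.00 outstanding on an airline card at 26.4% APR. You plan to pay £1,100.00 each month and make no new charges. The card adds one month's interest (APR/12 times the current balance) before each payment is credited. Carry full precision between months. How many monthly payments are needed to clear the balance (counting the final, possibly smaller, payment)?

21 months

Monthly rate r = 26.4%/12 = 2.2% = 0.022.
Recurrence: B ← B·(1+r) − £1,100.00.
Month 1: interest £403.48; balance after payment £17,643.48.
Month 2: interest £388.16; balance after payment £16,931.64.
Closed form: n = −ln(1 − rB₀/P)/ln(1+r) = −ln(0.6332)/ln(1.022) ≈ 20.999, so the balance reaches zero during payment 21.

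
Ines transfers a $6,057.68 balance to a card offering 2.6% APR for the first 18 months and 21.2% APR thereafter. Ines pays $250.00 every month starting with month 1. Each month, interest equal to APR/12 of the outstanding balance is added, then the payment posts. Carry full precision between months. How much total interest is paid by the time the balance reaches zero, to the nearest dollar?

$287

Promo months 1–18 at r₀ = 2.6%/12 = 0.00216667; months 19+ at r₁ = 21.2%/12 = 0.0176667.
After month 18: iterate B ← B·(1+r₀) − $250.00 for 18 months → $1,714.49.
Then at r₁ with $250.00/mo: n₂ = −ln(1 − r₁·B/P)/ln(1+r₁) ≈ 7.37 → 8 more payments.
Total paid = 25·$250.00 + $94.20 = $6,344.20; interest = $6,344.20 − $6,057.68 = $286.52.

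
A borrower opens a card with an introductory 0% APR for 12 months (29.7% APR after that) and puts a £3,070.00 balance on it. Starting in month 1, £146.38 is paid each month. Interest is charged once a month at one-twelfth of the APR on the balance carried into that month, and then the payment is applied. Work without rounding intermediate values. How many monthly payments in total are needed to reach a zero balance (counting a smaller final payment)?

Promo months 1–12 at r₀ = 0%/12 = 0; months 13+ at r₁ = 29.7%/12 = 0.02475.
After month 12 (no interest yet): B = £3,070.00 − 12·£146.38 = £1,313.44.
Then at r₁ with £146.38/mo: n₂ = −ln(1 − r₁·B/P)/ln(1+r₁) ≈ 10.27 → 11 more payments.

23 months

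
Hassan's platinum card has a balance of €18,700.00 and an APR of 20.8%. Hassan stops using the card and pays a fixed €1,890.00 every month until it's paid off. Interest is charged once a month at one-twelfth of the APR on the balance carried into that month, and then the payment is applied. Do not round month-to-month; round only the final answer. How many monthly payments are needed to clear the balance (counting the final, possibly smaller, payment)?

11 months

Monthly rate r = 20.8%/12 = 1.73333% = 0.0173333.
Recurrence: B ← B·(1+r) − €1,890.00.
Month 1: interest €324.13; balance after payment €17,134.13.
Month 2: interest €296.99; balance after payment €15,541.12.
Closed form: n = −ln(1 − rB₀/P)/ln(1+r) = −ln(0.8285)/ln(1.01733) ≈ 10.948, so the balance reaches zero during payment 11.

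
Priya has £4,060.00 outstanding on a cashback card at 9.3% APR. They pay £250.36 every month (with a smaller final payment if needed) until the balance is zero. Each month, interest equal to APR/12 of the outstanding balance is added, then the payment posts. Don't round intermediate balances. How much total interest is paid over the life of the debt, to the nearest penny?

£295.77

Monthly rate r = 9.3%/12 = 0.775% = 0.00775.
Payoff takes n = ⌈−ln(1 − rB₀/P)/ln(1+r)⌉ = ⌈17.397⌉ = 18 payments; the last is £99.65.
Total paid = 17·£250.36 + £99.65 = £4,355.77.
Total interest = total paid − principal = £4,355.77 − £4,060.00 = £295.77.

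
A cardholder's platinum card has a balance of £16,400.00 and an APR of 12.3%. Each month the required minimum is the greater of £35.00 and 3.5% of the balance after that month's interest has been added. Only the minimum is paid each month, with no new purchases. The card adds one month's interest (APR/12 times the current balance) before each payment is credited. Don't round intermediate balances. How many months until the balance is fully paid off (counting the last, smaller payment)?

Monthly rate r = 12.3%/12 = 1.025% = 0.01025.
While 3.5% of the post-interest balance exceeds £35.00, each month B ← (B·(1+r))·(1 − 0.035), i.e. B shrinks by the factor (1+r)·0.965 = 0.97489.
This holds for months 1–111. Entering month 112 the balance is £974.94; 3.5% of the post-interest balance is now below £35.00, so the flat £35.00 minimum applies from here.
From month 112 a fixed £35.00 at rate r clears £974.94 in 33 more payments. Total: 111 + 33 = 144 months.

144 months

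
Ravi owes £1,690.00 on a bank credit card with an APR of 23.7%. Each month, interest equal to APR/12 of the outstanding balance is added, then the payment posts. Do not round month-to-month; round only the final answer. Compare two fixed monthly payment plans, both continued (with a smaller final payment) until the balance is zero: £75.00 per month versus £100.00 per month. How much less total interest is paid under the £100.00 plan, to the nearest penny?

Monthly rate r = 23.7%/12 = 1.975% = 0.01975.
At £75.00/mo: n = ⌈−ln(1 − rB₀/P)/ln(1+r)⌉ = 31 payments (last £8.21); total interest = total paid − £1,690.00 = £568.21.
At £100.00/mo: 21 payments (last £76.76); total interest £386.76.
Interest saved = £568.21 − £386.76 = £181.45.

£181.45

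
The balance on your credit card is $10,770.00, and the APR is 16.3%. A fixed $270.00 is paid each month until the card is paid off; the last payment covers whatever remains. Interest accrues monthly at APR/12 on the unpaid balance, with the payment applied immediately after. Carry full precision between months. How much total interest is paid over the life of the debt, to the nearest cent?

Monthly rate r = 16.3%/12 = 1.35833% = 0.0135833.
Payoff takes n = ⌈−ln(1 − rB₀/P)/ln(1+r)⌉ = ⌈57.850⌉ = 58 payments; the last is $229.64.
Total paid = 57·$270.00 + $229.64 = $15,619.64.
Total interest = total paid − principal = $15,619.64 − $10,770.00 = $4,849.64.

$4,849.64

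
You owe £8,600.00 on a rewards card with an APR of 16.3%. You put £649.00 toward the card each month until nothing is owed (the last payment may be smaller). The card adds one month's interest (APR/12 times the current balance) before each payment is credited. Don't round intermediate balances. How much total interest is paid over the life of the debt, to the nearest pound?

£947

Monthly rate r = 16.3%/12 = 1.35833% = 0.0135833.
Payoff takes n = ⌈−ln(1 − rB₀/P)/ln(1+r)⌉ = ⌈14.708⌉ = 15 payments; the last is £460.67.
Total paid = 14·£649.00 + £460.67 = £9,546.67.
Total interest = total paid − principal = £9,546.67 − £8,600.00 = £946.67.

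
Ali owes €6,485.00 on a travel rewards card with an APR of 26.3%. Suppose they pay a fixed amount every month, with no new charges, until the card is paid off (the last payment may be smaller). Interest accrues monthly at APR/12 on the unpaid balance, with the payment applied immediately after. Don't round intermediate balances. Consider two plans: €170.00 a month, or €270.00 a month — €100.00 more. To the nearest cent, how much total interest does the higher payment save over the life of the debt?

Monthly rate r = 26.3%/12 = 2.19167% = 0.0219167.
At €170.00/mo: n = ⌈−ln(1 − rB₀/P)/ln(1+r)⌉ = 84 payments (last €69.42); total interest = total paid − €6,485.00 = €7,694.42.
At €270.00/mo: 35 payments (last €128.83); total interest €2,823.83.
Interest saved = €7,694.42 − €2,823.83 = €4,870.59.

€4,870.59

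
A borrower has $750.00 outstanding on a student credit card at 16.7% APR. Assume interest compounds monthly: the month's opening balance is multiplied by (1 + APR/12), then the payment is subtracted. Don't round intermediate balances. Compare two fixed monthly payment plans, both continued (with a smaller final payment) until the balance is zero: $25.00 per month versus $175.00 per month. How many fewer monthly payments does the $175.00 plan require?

Monthly rate r = 16.7%/12 = 1.39167% = 0.0139167.
At $25.00/mo: n = ⌈−ln(1 − rB₀/P)/ln(1+r)⌉ = 40 payments (last $2.58); total interest = total paid − $750.00 = $227.58.
At $175.00/mo: 5 payments (last $78.96); total interest $28.96.
Payments saved = 40 − 5 = 35.

35 fewer payments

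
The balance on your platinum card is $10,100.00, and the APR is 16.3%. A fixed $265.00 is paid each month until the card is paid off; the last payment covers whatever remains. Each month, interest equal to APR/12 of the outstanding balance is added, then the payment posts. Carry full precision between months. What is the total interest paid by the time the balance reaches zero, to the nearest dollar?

Monthly rate r = 16.3%/12 = 1.35833% = 0.0135833.
Payoff takes n = ⌈−ln(1 − rB₀/P)/ln(1+r)⌉ = ⌈54.047⌉ = 55 payments; the last is $12.55.
Total paid = 54·$265.00 + $12.55 = $14,322.55.
Total interest = total paid − principal = $14,322.55 − $10,100.00 = $4,222.55.

$4,223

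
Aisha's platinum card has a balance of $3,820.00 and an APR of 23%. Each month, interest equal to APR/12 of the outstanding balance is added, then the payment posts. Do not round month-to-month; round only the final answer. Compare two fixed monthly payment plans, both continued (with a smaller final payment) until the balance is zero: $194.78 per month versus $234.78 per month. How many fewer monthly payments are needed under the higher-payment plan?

5 fewer payments

Monthly rate r = 23%/12 = 1.91667% = 0.0191667.
At $194.78/mo: n = ⌈−ln(1 − rB₀/P)/ln(1+r)⌉ = 25 payments (last $162.24); total interest = total paid − $3,820.00 = $1,016.96.
At $234.78/mo: 20 payments (last $161.63); total interest $802.45.
Payments saved = 25 − 20 = 5.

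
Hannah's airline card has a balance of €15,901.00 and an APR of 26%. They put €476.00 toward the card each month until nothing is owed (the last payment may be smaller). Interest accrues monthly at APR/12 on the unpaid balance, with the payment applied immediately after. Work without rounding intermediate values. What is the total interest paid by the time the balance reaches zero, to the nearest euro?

Monthly rate r = 26%/12 = 2.16667% = 0.0216667.
Payoff takes n = ⌈−ln(1 − rB₀/P)/ln(1+r)⌉ = ⌈60.021⌉ = 61 payments; the last is €10.30.
Total paid = 60·€476.00 + €10.30 = €28,570.30.
Total interest = total paid − principal = €28,570.30 − €15,901.00 = €12,669.30.

€12,669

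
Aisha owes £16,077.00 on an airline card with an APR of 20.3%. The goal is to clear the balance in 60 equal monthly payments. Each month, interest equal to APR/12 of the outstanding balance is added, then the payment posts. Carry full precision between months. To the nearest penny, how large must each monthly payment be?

Monthly rate r = 20.3%/12 = 1.69167% = 0.0169167.
Level-payment amortization: P = B₀·r / (1 − (1+r)^(−n)) = 16077.00·0.0169167 / (1 − 1.01692^(−60)).
Denominator 1 − (1+r)^(−60) = 0.634507822.
P = 271.969 / 0.634507822 ≈ 428.63.

£428.63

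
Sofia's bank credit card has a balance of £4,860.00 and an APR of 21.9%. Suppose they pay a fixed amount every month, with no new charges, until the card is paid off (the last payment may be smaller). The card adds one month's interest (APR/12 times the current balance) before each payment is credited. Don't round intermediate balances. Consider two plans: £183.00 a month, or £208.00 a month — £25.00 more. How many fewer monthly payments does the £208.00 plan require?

6 fewer payments

Monthly rate r = 21.9%/12 = 1.825% = 0.01825.
At £183.00/mo: n = ⌈−ln(1 − rB₀/P)/ln(1+r)⌉ = 37 payments (last £120.53); total interest = total paid − £4,860.00 = £1,848.53.
At £208.00/mo: 31 payments (last £153.22); total interest £1,533.22.
Payments saved = 37 − 31 = 6.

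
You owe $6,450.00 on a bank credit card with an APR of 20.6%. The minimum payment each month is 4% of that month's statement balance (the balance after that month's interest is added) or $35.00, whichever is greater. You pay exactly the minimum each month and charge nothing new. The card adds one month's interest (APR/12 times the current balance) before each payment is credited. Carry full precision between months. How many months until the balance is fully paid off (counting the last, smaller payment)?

117 months

Monthly rate r = 20.6%/12 = 1.71667% = 0.0171667.
While 4% of the post-interest balance exceeds $35.00, each month B ← (B·(1+r))·(1 − 0.04), i.e. B shrinks by the factor (1+r)·0.96 = 0.97648.
This holds for months 1–85. Entering month 86 the balance is $852.99; 4% of the post-interest balance is now below $35.00, so the flat $35.00 minimum applies from here.
From month 86 a fixed $35.00 at rate r clears $852.99 in 32 more payments. Total: 85 + 32 = 117 months.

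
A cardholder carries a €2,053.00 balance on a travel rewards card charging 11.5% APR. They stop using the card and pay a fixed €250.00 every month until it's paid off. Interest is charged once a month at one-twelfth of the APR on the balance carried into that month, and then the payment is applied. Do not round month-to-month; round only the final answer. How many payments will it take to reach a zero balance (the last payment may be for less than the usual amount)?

9 months

Monthly rate r = 11.5%/12 = 0.958333% = 0.00958333.
Recurrence: B ← B·(1+r) − €250.00.
Month 1: interest €19.67; balance after payment €1,822.67.
Month 2: interest €17.47; balance after payment €1,590.14.
Closed form: n = −ln(1 − rB₀/P)/ln(1+r) = −ln(0.9213)/ln(1.00958) ≈ 8.594, so the balance reaches zero during payment 9.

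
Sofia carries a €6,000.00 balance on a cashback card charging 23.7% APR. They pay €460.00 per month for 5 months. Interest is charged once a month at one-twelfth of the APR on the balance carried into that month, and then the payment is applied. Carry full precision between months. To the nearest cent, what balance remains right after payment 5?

Monthly rate r = 23.7%/12 = 1.975% = 0.01975.
Each month: B ← B·(1+r) − €460.00.
Month 1: interest €118.50; balance after payment €5,658.50.
Month 2: interest €111.76; balance after payment €5,310.26.
Month 3: interest €104.88; balance after payment €4,955.13.
Month 4: interest €97.86; balance after payment €4,593.00.
Month 5: interest €90.71; balance after payment €4,223.71.

€4,223.71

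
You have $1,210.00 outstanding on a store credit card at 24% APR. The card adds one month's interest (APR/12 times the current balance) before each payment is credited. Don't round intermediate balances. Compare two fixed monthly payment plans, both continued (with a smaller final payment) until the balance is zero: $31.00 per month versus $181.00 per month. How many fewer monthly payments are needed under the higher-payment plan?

69 fewer payments

Monthly rate r = 24%/12 = 2% = 0.02.
At $31.00/mo: n = ⌈−ln(1 − rB₀/P)/ln(1+r)⌉ = 77 payments (last $18.96); total interest = total paid − $1,210.00 = $1,164.96.
At $181.00/mo: 8 payments (last $45.19); total interest $102.19.
Payments saved = 77 − 8 = 69.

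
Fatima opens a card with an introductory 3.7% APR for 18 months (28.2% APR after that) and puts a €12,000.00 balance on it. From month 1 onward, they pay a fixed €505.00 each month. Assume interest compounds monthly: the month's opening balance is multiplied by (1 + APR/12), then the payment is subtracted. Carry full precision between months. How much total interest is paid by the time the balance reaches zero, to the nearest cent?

€777.60

Promo months 1–18 at r₀ = 3.7%/12 = 0.00308333; months 19+ at r₁ = 28.2%/12 = 0.0235.
After month 18: iterate B ← B·(1+r₀) − €505.00 for 18 months → €3,351.55.
Then at r₁ with €505.00/mo: n₂ = −ln(1 − r₁·B/P)/ln(1+r₁) ≈ 7.30 → 8 more payments.
Total paid = 25·€505.00 + €152.60 = €12,777.60; interest = €12,777.60 − €12,000.00 = €777.60.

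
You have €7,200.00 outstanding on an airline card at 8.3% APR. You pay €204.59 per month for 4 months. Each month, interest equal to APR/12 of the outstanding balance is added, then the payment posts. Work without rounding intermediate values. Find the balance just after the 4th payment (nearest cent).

€6,574.39

Monthly rate r = 8.3%/12 = 0.691667% = 0.00691667.
Each month: B ← B·(1+r) − €204.59.
Month 1: interest €49.80; balance after payment €7,045.21.
Month 2: interest €48.73; balance after payment €6,889.35.
Month 3: interest €47.65; balance after payment €6,732.41.
Month 4: interest €46.57; balance after payment €6,574.39.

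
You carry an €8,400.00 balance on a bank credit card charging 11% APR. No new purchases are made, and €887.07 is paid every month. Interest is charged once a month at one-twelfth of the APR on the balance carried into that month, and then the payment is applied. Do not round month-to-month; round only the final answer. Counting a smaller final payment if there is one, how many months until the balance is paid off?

Monthly rate r = 11%/12 = 0.916667% = 0.00916667.
Recurrence: B ← B·(1+r) − €887.07.
Month 1: interest €77.00; balance after payment €7,589.93.
Month 2: interest €69.57; balance after payment €6,772.43.
Closed form: n = −ln(1 − rB₀/P)/ln(1+r) = −ln(0.9132)/ln(1.00917) ≈ 9.951, so the balance reaches zero during payment 10.

10 payments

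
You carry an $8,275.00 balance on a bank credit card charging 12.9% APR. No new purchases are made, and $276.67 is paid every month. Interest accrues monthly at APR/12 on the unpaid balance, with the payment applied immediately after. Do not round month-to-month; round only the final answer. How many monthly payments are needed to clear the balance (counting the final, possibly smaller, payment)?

Monthly rate r = 12.9%/12 = 1.075% = 0.01075.
Recurrence: B ← B·(1+r) − $276.67.
Month 1: interest $88.96; balance after payment $8,087.29.
Month 2: interest $86.94; balance after payment $7,897.55.
Closed form: n = −ln(1 − rB₀/P)/ln(1+r) = −ln(0.67848)/ln(1.01075) ≈ 36.278, so the balance reaches zero during payment 37.

37 payments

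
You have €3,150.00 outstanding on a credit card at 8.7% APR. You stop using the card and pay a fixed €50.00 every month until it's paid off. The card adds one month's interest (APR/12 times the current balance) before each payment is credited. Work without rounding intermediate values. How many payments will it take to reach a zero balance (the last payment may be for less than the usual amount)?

Monthly rate r = 8.7%/12 = 0.725% = 0.00725.
Recurrence: B ← B·(1+r) − €50.00.
Month 1: interest €22.84; balance after payment €3,122.84.
Month 2: interest €22.64; balance after payment €3,095.48.
Closed form: n = −ln(1 − rB₀/P)/ln(1+r) = −ln(0.54325)/ln(1.00725) ≈ 84.468, so the balance reaches zero during payment 85.

85 months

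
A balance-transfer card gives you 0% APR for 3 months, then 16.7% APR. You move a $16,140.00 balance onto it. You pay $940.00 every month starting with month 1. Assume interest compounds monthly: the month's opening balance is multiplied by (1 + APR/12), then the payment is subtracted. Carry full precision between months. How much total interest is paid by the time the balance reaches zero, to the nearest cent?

$1,620.01

Promo months 1–3 at r₀ = 0%/12 = 0; months 4+ at r₁ = 16.7%/12 = 0.0139167.
After month 3 (no interest yet): B = $16,140.00 − 3·$940.00 = $13,320.00.
Then at r₁ with $940.00/mo: n₂ = −ln(1 − r₁·B/P)/ln(1+r₁) ≈ 15.89 → 16 more payments.
Total paid = 18·$940.00 + $840.01 = $17,760.01; interest = $17,760.01 − $16,140.00 = $1,620.01.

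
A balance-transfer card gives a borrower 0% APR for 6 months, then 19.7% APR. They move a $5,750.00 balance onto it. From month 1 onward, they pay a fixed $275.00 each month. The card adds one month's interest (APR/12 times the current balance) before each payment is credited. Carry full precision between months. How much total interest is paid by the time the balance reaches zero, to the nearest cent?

$641.26

Promo months 1–6 at r₀ = 0%/12 = 0; months 7+ at r₁ = 19.7%/12 = 0.0164167.
After month 6 (no interest yet): B = $5,750.00 − 6·$275.00 = $4,100.00.
Then at r₁ with $275.00/mo: n₂ = −ln(1 − r₁·B/P)/ln(1+r₁) ≈ 17.24 → 18 more payments.
Total paid = 23·$275.00 + $66.26 = $6,391.26; interest = $6,391.26 − $5,750.00 = $641.26.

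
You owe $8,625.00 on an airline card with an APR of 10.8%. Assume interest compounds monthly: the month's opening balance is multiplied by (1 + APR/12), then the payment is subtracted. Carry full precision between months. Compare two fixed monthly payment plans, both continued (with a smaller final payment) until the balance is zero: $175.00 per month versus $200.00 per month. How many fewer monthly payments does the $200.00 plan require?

11 fewer payments

Monthly rate r = 10.8%/12 = 0.9% = 0.009.
At $175.00/mo: n = ⌈−ln(1 − rB₀/P)/ln(1+r)⌉ = 66 payments (last $75.06); total interest = total paid − $8,625.00 = $2,825.06.
At $200.00/mo: 55 payments (last $165.34); total interest $2,340.34.
Payments saved = 66 − 55 = 11.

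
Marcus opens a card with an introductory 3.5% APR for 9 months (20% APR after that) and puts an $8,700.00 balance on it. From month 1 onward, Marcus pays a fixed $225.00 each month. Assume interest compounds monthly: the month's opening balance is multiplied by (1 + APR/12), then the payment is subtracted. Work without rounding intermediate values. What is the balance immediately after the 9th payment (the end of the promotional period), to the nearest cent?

$6,882.27

Promo months 1–9 at r₀ = 3.5%/12 = 0.00291667; months 10+ at r₁ = 20%/12 = 0.0166667.
After month 9: iterate B ← B·(1+r₀) − $225.00 for 9 months → $6,882.27.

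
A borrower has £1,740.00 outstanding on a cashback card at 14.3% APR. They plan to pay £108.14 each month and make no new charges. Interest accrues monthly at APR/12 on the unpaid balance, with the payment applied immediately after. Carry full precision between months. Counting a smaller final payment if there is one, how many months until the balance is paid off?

18 payments

Monthly rate r = 14.3%/12 = 1.19167% = 0.0119167.
Recurrence: B ← B·(1+r) − £108.14.
Month 1: interest £20.74; balance after payment £1,652.59.
Month 2: interest £19.69; balance after payment £1,564.15.
Closed form: n = −ln(1 − rB₀/P)/ln(1+r) = −ln(0.80826)/ln(1.01192) ≈ 17.970, so the balance reaches zero during payment 18.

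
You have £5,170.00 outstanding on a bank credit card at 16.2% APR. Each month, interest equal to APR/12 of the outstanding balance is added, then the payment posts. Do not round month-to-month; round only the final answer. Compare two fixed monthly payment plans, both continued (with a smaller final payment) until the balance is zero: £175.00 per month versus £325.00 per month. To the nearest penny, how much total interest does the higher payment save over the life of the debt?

£781.65

Monthly rate r = 16.2%/12 = 1.35% = 0.0135.
At £175.00/mo: n = ⌈−ln(1 − rB₀/P)/ln(1+r)⌉ = 38 payments (last £166.01); total interest = total paid − £5,170.00 = £1,471.01.
At £325.00/mo: 19 payments (last £9.36); total interest £689.36.
Interest saved = £1,471.01 − £689.36 = £781.65.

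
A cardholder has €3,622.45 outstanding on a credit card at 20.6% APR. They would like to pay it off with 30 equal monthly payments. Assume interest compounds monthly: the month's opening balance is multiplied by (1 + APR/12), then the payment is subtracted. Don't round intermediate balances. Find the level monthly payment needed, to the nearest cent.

Monthly rate r = 20.6%/12 = 1.71667% = 0.0171667.
Level-payment amortization: P = B₀·r / (1 − (1+r)^(−n)) = 3622.45·0.0171667 / (1 − 1.01717^(−30)).
Denominator 1 − (1+r)^(−30) = 0.399882332.
P = 62.1854 / 0.399882332 ≈ 155.51.

€155.51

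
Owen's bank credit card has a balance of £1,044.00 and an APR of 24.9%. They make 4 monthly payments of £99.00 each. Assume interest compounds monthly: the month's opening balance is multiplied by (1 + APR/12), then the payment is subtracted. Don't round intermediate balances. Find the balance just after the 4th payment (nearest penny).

£724.89

Monthly rate r = 24.9%/12 = 2.075% = 0.02075.
Each month: B ← B·(1+r) − £99.00.
Month 1: interest £21.66; balance after payment £966.66.
Month 2: interest £20.06; balance after payment £887.72.
Month 3: interest £18.42; balance after payment £807.14.
Month 4: interest £16.75; balance after payment £724.89.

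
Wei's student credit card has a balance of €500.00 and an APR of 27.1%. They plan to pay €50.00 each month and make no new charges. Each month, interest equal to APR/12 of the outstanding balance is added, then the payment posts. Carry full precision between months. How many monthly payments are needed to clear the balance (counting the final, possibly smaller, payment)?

12 payments

Monthly rate r = 27.1%/12 = 2.25833% = 0.0225833.
Recurrence: B ← B·(1+r) − €50.00.
Month 1: interest €11.29; balance after payment €461.29.
Month 2: interest €10.42; balance after payment €421.71.
Closed form: n = −ln(1 − rB₀/P)/ln(1+r) = −ln(0.77417)/ln(1.02258) ≈ 11.462, so the balance reaches zero during payment 12.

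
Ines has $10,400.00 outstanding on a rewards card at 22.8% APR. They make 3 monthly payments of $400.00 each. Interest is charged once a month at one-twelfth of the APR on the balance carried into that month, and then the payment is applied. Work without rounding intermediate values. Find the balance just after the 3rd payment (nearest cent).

$9,781.19

Monthly rate r = 22.8%/12 = 1.9% = 0.019.
Each month: B ← B·(1+r) − $400.00.
Month 1: interest $197.60; balance after payment $10,197.60.
Month 2: interest $193.75; balance after payment $9,991.35.
Month 3: interest $189.84; balance after payment $9,781.19.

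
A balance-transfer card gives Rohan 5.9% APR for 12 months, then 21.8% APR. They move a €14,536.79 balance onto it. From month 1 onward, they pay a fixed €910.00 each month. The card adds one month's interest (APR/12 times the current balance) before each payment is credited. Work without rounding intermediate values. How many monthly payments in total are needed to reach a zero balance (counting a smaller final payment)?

17 months

Promo months 1–12 at r₀ = 5.9%/12 = 0.00491667; months 13+ at r₁ = 21.8%/12 = 0.0181667.
After month 12: iterate B ← B·(1+r₀) − €910.00 for 12 months → €4,197.85.
Then at r₁ with €910.00/mo: n₂ = −ln(1 − r₁·B/P)/ln(1+r₁) ≈ 4.86 → 5 more payments.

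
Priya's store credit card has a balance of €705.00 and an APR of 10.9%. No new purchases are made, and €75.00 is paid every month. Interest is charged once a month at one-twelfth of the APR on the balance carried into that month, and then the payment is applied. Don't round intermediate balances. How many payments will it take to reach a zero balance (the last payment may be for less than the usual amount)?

Monthly rate r = 10.9%/12 = 0.908333% = 0.00908333.
Recurrence: B ← B·(1+r) − €75.00.
Month 1: interest €6.40; balance after payment €636.40.
Month 2: interest €5.78; balance after payment €567.18.
Closed form: n = −ln(1 − rB₀/P)/ln(1+r) = −ln(0.91462)/ln(1.00908) ≈ 9.870, so the balance reaches zero during payment 10.

10 months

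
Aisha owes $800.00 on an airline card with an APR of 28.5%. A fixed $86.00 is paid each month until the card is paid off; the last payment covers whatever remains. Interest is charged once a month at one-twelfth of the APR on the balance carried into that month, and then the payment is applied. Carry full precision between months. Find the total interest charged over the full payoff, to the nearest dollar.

$115

Monthly rate r = 28.5%/12 = 2.375% = 0.02375.
Payoff takes n = ⌈−ln(1 − rB₀/P)/ln(1+r)⌉ = ⌈10.636⌉ = 11 payments; the last is $54.94.
Total paid = 10·$86.00 + $54.94 = $914.94.
Total interest = total paid − principal = $914.94 − $800.00 = $114.94.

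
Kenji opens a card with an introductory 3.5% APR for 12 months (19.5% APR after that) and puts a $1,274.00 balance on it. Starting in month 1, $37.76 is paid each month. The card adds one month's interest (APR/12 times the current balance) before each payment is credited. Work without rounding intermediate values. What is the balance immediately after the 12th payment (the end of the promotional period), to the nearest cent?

Promo months 1–12 at r₀ = 3.5%/12 = 0.00291667; months 13+ at r₁ = 19.5%/12 = 0.01625.
After month 12: iterate B ← B·(1+r₀) − $37.76 for 12 months → $858.85.

$858.85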